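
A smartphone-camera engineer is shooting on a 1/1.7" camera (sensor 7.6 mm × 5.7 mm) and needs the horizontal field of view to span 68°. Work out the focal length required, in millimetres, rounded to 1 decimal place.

5.6 mm

From α = 2·arctan(w/2f) we get f = w / (2·tan(α/2)).
With w = 7.6 mm and α/2 = 34°, tan(α/2) ≈ 0.67451, so f ≈ 7.6 / 1.34902 ≈ 5.6337 mm.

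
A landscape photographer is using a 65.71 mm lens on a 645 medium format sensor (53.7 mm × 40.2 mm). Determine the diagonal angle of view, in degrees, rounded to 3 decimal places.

54.082°

Sensor diagonal = √(53.7² + 40.2²) = √4499.7300 ≈ 67.0800 mm.
Angle of view α = 2·arctan(d/2f) with d = 67.0800 mm and f = 65.71 mm.
d/2f = 0.51042; arctan(0.51042) ≈ 27.0409°, so α ≈ 54.0818°.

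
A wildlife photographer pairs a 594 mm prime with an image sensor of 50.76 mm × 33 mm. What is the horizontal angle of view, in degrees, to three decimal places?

Angle of view α = 2·arctan(w/2f) with w = 50.76 mm and f = 594 mm.
w/2f = 0.04273; arctan(0.04273) ≈ 2.4466°, so α ≈ 4.8932°.

4.893°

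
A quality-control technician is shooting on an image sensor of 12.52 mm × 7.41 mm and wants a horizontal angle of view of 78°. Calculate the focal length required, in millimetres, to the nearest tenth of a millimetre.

From α = 2·arctan(w/2f) we get f = w / (2·tan(α/2)).
With w = 12.52 mm and α/2 = 39°, tan(α/2) ≈ 0.80978, so f ≈ 12.52 / 1.61957 ≈ 7.7305 mm.

7.7 mm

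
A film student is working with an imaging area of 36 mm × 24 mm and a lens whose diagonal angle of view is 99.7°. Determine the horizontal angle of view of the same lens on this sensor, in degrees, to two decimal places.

89.21°

Sensor diagonal = √(36² + 24²) = √1872.0000 ≈ 43.2666 mm.
From the diagonal AOV: f = 43.2666 / (2·tan(49.85°)) = 43.2666 / 2.37087 ≈ 18.2492 mm.
Horizontal AOV = 2·arctan(36 / (2 × 18.2492)) = 2·arctan(0.98634) ≈ 89.2122°.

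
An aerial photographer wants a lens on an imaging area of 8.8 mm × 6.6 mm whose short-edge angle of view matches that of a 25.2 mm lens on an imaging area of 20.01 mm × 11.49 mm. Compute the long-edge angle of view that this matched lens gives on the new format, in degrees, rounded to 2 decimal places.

Equal short-edge AOV ⇒ f₂ = f₁ · 6.6/11.49 = 25.2 × 0.57441 ≈ 14.4752 mm.
Long-edge AOV on the new format = 2·arctan(8.8 / (2 × 14.4752)) = 2·arctan(0.30397) ≈ 33.8152°.

33.82°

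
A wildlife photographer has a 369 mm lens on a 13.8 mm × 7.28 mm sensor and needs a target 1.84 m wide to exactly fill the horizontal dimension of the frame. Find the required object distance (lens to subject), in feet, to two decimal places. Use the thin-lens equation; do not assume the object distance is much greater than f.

162.63 ft

W: 1.84 m = 1840 mm.
Magnification m = w/W = dᵢ/dₒ; combined with 1/f = 1/dₒ + 1/dᵢ this gives dₒ = f·(1 + W/w).
dₒ = 369 mm × (1 + 1840/13.8) = 369 × 134.3333 ≈ 49569.000 mm = 49569.000/304.8 ft = 162.628 ft.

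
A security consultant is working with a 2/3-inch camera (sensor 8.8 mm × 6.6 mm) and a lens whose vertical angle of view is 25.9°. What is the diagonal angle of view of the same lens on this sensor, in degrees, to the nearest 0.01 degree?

41.94°

From the vertical AOV: f = 6.6 / (2·tan(12.95°)) = 6.6 / 0.45990 ≈ 14.3510 mm.
Sensor diagonal = √(8.8² + 6.6²) = √121.0000 ≈ 11.0000 mm.
Diagonal AOV = 2·arctan(11.0000 / (2 × 14.3510)) = 2·arctan(0.38325) ≈ 41.9385°.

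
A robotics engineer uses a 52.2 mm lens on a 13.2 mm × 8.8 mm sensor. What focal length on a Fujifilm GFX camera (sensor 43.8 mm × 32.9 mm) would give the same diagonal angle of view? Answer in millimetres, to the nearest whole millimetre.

180 mm

Sensor diagonal = √(13.2² + 8.8²) = √251.6800 ≈ 15.8644 mm.
Sensor diagonal = √(43.8² + 32.9²) = √3000.8500 ≈ 54.7800 mm.
Equal angle of view means equal diagonal/f ratio, so f₂ = f₁ · (diagonal₂/diagonal₁) = 52.2 × 54.7800/15.8644.
f₂ = 52.2 × 3.45301 ≈ 180.247 mm.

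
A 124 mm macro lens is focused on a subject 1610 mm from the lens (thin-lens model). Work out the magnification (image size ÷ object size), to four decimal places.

0.0834×

Thin lens: 1/f = 1/dₒ + 1/dᵢ → 1/dᵢ = 1/124 − 1/1610 = 0.0074434 mm⁻¹, so dᵢ ≈ 134.3472 mm.
Magnification m = dᵢ/dₒ = 134.3472/1610 ≈ 0.08345.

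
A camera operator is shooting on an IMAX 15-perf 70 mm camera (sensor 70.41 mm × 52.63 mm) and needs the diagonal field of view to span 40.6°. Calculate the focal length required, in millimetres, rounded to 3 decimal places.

118.821 mm

Sensor diagonal = √(70.41² + 52.63²) = √7727.4850 ≈ 87.9061 mm.
From α = 2·arctan(d/2f) we get f = d / (2·tan(α/2)).
With d = 87.9061 mm and α/2 = 20.3°, tan(α/2) ≈ 0.36991, so f ≈ 87.9061 / 0.73982 ≈ 118.8206 mm.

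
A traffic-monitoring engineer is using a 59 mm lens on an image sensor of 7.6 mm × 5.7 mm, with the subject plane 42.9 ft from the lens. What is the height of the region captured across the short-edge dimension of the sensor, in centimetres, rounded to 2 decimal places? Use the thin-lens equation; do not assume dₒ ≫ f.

125.76 cm

dₒ: 42.9 ft × 304.8 mm/ft = 13075.92 mm.
Similar triangles through the lens centre give W/dₒ = h/dᵢ; with 1/f = 1/dₒ + 1/dᵢ this gives W = h·(dₒ − f)/f.
W = 5.7 mm × (13075.9 − 59) / 59 = 5.7 × 220.6258 ≈ 1257.567 mm = 125.757 cm.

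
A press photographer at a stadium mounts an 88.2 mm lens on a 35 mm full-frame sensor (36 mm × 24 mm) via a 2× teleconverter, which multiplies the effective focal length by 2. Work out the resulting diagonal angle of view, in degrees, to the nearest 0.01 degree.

13.98°

Effective focal length f = 88.2 × 2 = 176.4 mm.
Sensor diagonal = √(36² + 24²) = √1872.0000 ≈ 43.2666 mm.
α = 2·arctan(43.267 / (2 × 176.4)) = 2·arctan(0.12264) ≈ 13.9834°.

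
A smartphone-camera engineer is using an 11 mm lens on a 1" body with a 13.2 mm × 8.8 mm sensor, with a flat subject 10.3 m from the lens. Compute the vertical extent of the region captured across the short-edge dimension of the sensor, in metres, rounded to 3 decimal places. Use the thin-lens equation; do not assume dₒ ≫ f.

8.231 m

dₒ: 10.3 m = 10300 mm.
Similar triangles through the lens centre give W/dₒ = h/dᵢ; with 1/f = 1/dₒ + 1/dᵢ this gives W = h·(dₒ − f)/f.
W = 8.8 mm × (10300 − 11) / 11 = 8.8 × 935.3636 ≈ 8231.200 mm = 8.2312 m.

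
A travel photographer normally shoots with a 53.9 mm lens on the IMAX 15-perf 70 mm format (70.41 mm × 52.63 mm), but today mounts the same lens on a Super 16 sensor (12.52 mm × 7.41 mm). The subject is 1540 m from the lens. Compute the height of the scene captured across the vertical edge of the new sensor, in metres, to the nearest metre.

The focal length stays 53.9 mm; the relevant sensor dimension is now h = 7.41 mm. Object distance dₒ = 1540 m = 1.54e+06 mm.
Thin-lens field height W = h·(dₒ − f)/f = 7.41 × (1.54e+06 − 53.9)/53.9 ≈ 211706.876 mm = 211.707 m.

212 m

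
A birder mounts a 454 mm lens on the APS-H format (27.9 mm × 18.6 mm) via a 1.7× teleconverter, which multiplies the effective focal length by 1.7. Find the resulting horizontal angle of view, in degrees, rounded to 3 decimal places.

2.071°

Effective focal length f = 454 × 1.7 = 771.8 mm.
α = 2·arctan(27.9 / (2 × 771.8)) = 2·arctan(0.01807) ≈ 2.0710°.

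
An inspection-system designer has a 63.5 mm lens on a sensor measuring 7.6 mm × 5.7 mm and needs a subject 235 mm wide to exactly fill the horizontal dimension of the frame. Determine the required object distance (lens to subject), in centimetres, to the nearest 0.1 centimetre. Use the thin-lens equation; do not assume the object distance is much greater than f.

202.7 cm

Magnification m = w/W = dᵢ/dₒ; combined with 1/f = 1/dₒ + 1/dᵢ this gives dₒ = f·(1 + W/w).
dₒ = 63.5 mm × (1 + 235/7.6) = 63.5 × 31.9211 ≈ 2026.987 mm = 202.699 cm.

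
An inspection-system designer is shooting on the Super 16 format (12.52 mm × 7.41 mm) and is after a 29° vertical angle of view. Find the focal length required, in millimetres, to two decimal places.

14.33 mm

From α = 2·arctan(h/2f) we get f = h / (2·tan(α/2)).
With h = 7.41 mm and α/2 = 14.5°, tan(α/2) ≈ 0.25862, so f ≈ 7.41 / 0.51724 ≈ 14.3262 mm.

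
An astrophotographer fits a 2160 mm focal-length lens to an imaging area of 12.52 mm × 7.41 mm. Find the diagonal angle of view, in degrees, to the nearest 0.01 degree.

Sensor diagonal = √(12.52² + 7.41²) = √211.6585 ≈ 14.5485 mm.
Angle of view α = 2·arctan(d/2f) with d = 14.5485 mm and f = 2160 mm.
d/2f = 0.00337; arctan(0.00337) ≈ 0.1930°, so α ≈ 0.3859°.

0.39°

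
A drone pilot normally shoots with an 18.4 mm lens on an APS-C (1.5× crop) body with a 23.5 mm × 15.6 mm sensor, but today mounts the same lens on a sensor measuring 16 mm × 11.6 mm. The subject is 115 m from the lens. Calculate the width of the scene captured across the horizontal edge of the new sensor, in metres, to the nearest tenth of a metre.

100.0 m

The focal length stays 18.4 mm; the relevant sensor dimension is now w = 16 mm. Object distance dₒ = 115 m = 115000 mm.
Thin-lens field width W = w·(dₒ − f)/f = 16 × (115000 − 18.4)/18.4 ≈ 99984.000 mm = 99.984 m.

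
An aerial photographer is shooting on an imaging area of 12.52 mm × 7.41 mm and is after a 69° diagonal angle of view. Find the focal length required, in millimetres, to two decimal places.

Sensor diagonal = √(12.52² + 7.41²) = √211.6585 ≈ 14.5485 mm.
From α = 2·arctan(d/2f) we get f = d / (2·tan(α/2)).
With d = 14.5485 mm and α/2 = 34.5°, tan(α/2) ≈ 0.68728, so f ≈ 14.5485 / 1.37456 ≈ 10.5841 mm.

10.58 mm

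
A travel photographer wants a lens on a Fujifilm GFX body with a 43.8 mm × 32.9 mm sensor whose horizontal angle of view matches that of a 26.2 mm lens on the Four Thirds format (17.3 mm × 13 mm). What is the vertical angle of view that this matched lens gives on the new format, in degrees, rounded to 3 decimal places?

27.856°

Equal horizontal AOV ⇒ f₂ = f₁ · 43.8/17.3 = 26.2 × 2.53179 ≈ 66.3329 mm.
Vertical AOV on the new format = 2·arctan(32.9 / (2 × 66.3329)) = 2·arctan(0.24799) ≈ 27.8558°.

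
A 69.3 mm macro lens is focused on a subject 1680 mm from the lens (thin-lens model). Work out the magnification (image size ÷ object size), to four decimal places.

Thin lens: 1/f = 1/dₒ + 1/dᵢ → 1/dᵢ = 1/69.3 − 1/1680 = 0.0138348 mm⁻¹, so dᵢ ≈ 72.2816 mm.
Magnification m = dᵢ/dₒ = 72.2816/1680 ≈ 0.04302.

0.0430×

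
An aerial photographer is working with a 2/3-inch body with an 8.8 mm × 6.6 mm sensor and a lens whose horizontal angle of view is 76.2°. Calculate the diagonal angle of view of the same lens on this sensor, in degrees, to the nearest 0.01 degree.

88.85°

From the horizontal AOV: f = 8.8 / (2·tan(38.1°)) = 8.8 / 1.56820 ≈ 5.6115 mm.
Sensor diagonal = √(8.8² + 6.6²) = √121.0000 ≈ 11.0000 mm.
Diagonal AOV = 2·arctan(11.0000 / (2 × 5.6115)) = 2·arctan(0.98013) ≈ 88.8499°.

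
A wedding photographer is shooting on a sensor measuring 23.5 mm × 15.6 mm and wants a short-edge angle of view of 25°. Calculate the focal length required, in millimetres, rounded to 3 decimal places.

From α = 2·arctan(h/2f) we get f = h / (2·tan(α/2)).
With h = 15.6 mm and α/2 = 12.5°, tan(α/2) ≈ 0.22169, so f ≈ 15.6 / 0.44339 ≈ 35.1835 mm.

35.184 mm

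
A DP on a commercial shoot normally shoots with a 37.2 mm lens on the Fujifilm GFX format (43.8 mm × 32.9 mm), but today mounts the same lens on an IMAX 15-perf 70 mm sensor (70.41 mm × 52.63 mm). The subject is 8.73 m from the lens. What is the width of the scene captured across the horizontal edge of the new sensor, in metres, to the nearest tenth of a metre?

The focal length stays 37.2 mm; the relevant sensor dimension is now w = 70.41 mm. Object distance dₒ = 8.73 m = 8730 mm.
Thin-lens field width W = w·(dₒ − f)/f = 70.41 × (8730 − 37.2)/37.2 ≈ 16453.227 mm = 16.4532 m.

16.5 m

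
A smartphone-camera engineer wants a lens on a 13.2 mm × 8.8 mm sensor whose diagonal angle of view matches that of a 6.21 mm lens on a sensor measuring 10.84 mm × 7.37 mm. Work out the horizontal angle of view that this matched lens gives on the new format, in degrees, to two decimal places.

82.58°

Sensor diagonal = √(10.84² + 7.37²) = √171.8225 ≈ 13.1081 mm.
Sensor diagonal = √(13.2² + 8.8²) = √251.6800 ≈ 15.8644 mm.
Equal diagonal AOV ⇒ f₂ = f₁ · 15.8644/13.1081 = 6.21 × 1.21028 ≈ 7.5158 mm.
Horizontal AOV on the new format = 2·arctan(13.2 / (2 × 7.5158)) = 2·arctan(0.87815) ≈ 82.5759°.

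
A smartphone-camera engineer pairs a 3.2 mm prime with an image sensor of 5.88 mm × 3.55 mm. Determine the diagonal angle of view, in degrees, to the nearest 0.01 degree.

94.04°

Sensor diagonal = √(5.88² + 3.55²) = √47.1769 ≈ 6.8685 mm.
Angle of view α = 2·arctan(d/2f) with d = 6.8685 mm and f = 3.2 mm.
d/2f = 1.07321; arctan(1.07321) ≈ 47.0224°, so α ≈ 94.0448°.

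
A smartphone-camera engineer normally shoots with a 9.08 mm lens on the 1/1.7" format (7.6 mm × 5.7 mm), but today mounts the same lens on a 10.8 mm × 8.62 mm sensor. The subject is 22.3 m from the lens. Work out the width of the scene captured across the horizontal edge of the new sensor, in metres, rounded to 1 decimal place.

26.5 m

The focal length stays 9.08 mm; the relevant sensor dimension is now w = 10.8 mm. Object distance dₒ = 22.3 m = 22300 mm.
Thin-lens field width W = w·(dₒ − f)/f = 10.8 × (22300 − 9.08)/9.08 ≈ 26513.429 mm = 26.5134 m.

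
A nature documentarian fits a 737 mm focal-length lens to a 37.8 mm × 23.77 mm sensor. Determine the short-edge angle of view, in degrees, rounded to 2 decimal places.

1.85°

Angle of view α = 2·arctan(h/2f) with h = 23.77 mm and f = 737 mm.
h/2f = 0.01613; arctan(0.01613) ≈ 0.9239°, so α ≈ 1.8478°.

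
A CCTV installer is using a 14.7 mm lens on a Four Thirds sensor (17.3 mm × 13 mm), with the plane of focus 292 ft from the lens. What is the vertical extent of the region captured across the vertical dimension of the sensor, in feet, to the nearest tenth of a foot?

dₒ: 292 ft × 304.8 mm/ft = 89001.60 mm.
Similar triangles through the lens centre give W/dₒ = h/dᵢ; with 1/f = 1/dₒ + 1/dᵢ this gives W = h·(dₒ − f)/f.
W = 13 mm × (89001.6 − 14.7) / 14.7 = 13 × 6053.5304 ≈ 78695.895 mm = 78695.895/304.8 ft = 258.189 ft.

258.2 ft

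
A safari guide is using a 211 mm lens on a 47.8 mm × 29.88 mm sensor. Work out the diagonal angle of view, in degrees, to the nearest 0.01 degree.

Sensor diagonal = √(47.8² + 29.88²) = √3177.6544 ≈ 56.3707 mm.
Angle of view α = 2·arctan(d/2f) with d = 56.3707 mm and f = 211 mm.
d/2f = 0.13358; arctan(0.13358) ≈ 7.6085°, so α ≈ 15.2170°.

15.22°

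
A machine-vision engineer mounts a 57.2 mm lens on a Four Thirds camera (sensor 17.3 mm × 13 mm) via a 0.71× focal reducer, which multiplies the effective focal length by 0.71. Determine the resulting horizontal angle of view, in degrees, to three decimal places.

Effective focal length f = 57.2 × 0.71 = 40.612 mm.
α = 2·arctan(17.3 / (2 × 40.612)) = 2·arctan(0.21299) ≈ 24.0477°.

24.048°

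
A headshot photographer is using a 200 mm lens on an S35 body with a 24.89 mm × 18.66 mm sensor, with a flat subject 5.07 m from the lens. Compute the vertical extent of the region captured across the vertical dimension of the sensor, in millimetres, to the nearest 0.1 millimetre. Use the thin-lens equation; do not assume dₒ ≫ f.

dₒ: 5.07 m = 5070 mm.
Similar triangles through the lens centre give W/dₒ = h/dᵢ; with 1/f = 1/dₒ + 1/dᵢ this gives W = h·(dₒ − f)/f.
W = 18.66 mm × (5070 − 200) / 200 = 18.66 × 24.3500 ≈ 454.371 mm.

454.4 mm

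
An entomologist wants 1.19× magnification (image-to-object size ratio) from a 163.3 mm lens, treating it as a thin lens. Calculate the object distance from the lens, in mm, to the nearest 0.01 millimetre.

300.53 mm

With m = dᵢ/dₒ and 1/f = 1/dₒ + 1/dᵢ, substituting dᵢ = m·dₒ gives 1/f = (1 + 1/m)/dₒ, hence dₒ = f·(1 + 1/m).
dₒ = 163.3 × (1 + 1/1.19) = 163.3 × 1.84034 ≈ 300.527 mm.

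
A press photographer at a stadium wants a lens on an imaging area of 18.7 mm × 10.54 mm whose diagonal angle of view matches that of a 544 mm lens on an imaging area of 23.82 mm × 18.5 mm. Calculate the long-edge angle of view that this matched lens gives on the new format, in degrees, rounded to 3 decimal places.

Sensor diagonal = √(23.82² + 18.5²) = √909.6424 ≈ 30.1603 mm.
Sensor diagonal = √(18.7² + 10.54²) = √460.7816 ≈ 21.4658 mm.
Equal diagonal AOV ⇒ f₂ = f₁ · 21.4658/30.1603 = 544 × 0.71172 ≈ 387.1784 mm.
Long-edge AOV on the new format = 2·arctan(18.7 / (2 × 387.1784)) = 2·arctan(0.02415) ≈ 2.7667°.

2.767°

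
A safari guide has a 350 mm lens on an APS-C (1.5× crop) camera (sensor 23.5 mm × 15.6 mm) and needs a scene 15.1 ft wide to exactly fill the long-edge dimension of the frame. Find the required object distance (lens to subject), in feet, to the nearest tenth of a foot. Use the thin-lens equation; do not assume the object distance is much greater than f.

226.0 ft

W: 15.1 ft × 304.8 mm/ft = 4602.48 mm.
Magnification m = w/W = dᵢ/dₒ; combined with 1/f = 1/dₒ + 1/dᵢ this gives dₒ = f·(1 + W/w).
dₒ = 350 mm × (1 + 4602.48/23.5) = 350 × 196.8502 ≈ 68897.572 mm = 68897.572/304.8 ft = 226.042 ft.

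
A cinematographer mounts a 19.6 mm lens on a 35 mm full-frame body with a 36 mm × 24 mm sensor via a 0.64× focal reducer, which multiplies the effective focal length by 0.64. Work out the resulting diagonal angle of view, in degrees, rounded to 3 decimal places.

Effective focal length f = 19.6 × 0.64 = 12.544 mm.
Sensor diagonal = √(36² + 24²) = √1872.0000 ≈ 43.2666 mm.
α = 2·arctan(43.267 / (2 × 12.544)) = 2·arctan(1.72459) ≈ 119.7857°.

119.786°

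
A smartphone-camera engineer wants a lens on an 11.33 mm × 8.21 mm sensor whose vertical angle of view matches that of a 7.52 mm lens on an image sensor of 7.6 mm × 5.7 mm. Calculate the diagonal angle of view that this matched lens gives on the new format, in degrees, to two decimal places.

65.72°

Equal vertical AOV ⇒ f₂ = f₁ · 8.21/5.7 = 7.52 × 1.44035 ≈ 10.8314 mm.
Sensor diagonal = √(11.33² + 8.21²) = √195.7730 ≈ 13.9919 mm.
Diagonal AOV on the new format = 2·arctan(13.9919 / (2 × 10.8314)) = 2·arctan(0.64589) ≈ 65.7162°.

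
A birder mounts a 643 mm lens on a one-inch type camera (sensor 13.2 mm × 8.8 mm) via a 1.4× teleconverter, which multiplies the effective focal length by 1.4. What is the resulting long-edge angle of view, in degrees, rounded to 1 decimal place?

0.8°

Effective focal length f = 643 × 1.4 = 900.2 mm.
α = 2·arctan(13.2 / (2 × 900.2)) = 2·arctan(0.00733) ≈ 0.8401°.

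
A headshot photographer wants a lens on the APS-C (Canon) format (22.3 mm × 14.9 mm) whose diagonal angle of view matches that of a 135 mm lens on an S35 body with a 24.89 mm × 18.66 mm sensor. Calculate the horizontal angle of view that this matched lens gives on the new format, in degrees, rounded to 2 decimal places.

Sensor diagonal = √(24.89² + 18.66²) = √967.7077 ≈ 31.1080 mm.
Sensor diagonal = √(22.3² + 14.9²) = √719.3000 ≈ 26.8198 mm.
Equal diagonal AOV ⇒ f₂ = f₁ · 26.8198/31.1080 = 135 × 0.86215 ≈ 116.3903 mm.
Horizontal AOV on the new format = 2·arctan(22.3 / (2 × 116.3903)) = 2·arctan(0.09580) ≈ 10.9443°.

10.94°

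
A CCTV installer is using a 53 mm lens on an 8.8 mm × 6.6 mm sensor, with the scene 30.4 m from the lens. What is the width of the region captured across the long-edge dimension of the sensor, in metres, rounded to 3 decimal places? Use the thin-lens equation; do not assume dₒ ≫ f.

dₒ: 30.4 m = 30400 mm.
Similar triangles through the lens centre give W/dₒ = w/dᵢ; with 1/f = 1/dₒ + 1/dᵢ this gives W = w·(dₒ − f)/f.
W = 8.8 mm × (30400 − 53) / 53 = 8.8 × 572.5849 ≈ 5038.747 mm = 5.03875 m.

5.039 m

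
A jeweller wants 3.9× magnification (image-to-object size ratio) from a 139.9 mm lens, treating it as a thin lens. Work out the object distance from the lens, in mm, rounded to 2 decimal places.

With m = dᵢ/dₒ and 1/f = 1/dₒ + 1/dᵢ, substituting dᵢ = m·dₒ gives 1/f = (1 + 1/m)/dₒ, hence dₒ = f·(1 + 1/m).
dₒ = 139.9 × (1 + 1/3.9) = 139.9 × 1.25641 ≈ 175.772 mm.

175.77 mm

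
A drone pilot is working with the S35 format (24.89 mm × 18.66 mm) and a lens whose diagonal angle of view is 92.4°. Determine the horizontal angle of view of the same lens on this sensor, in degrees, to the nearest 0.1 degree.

79.7°

Sensor diagonal = √(24.89² + 18.66²) = √967.7077 ≈ 31.1080 mm.
From the diagonal AOV: f = 31.1080 / (2·tan(46.2°)) = 31.1080 / 2.08558 ≈ 14.9158 mm.
Horizontal AOV = 2·arctan(24.89 / (2 × 14.9158)) = 2·arctan(0.83435) ≈ 79.6801°.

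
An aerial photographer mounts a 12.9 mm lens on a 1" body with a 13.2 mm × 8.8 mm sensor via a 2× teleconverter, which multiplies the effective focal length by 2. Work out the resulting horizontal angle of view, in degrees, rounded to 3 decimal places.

28.699°

Effective focal length f = 12.9 × 2 = 25.8 mm.
α = 2·arctan(13.2 / (2 × 25.8)) = 2·arctan(0.25581) ≈ 28.6987°.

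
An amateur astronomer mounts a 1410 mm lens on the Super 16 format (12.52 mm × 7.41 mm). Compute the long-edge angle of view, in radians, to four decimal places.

Angle of view α = 2·arctan(w/2f) with w = 12.52 mm and f = 1410 mm.
w/2f = 0.00444; arctan(0.00444) ≈ 0.0044 rad, so α ≈ 0.0089 rad.

0.0089 rad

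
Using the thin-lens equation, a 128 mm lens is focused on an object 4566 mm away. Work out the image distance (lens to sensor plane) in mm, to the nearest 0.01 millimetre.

1/dᵢ = 1/f − 1/dₒ = 1/128 − 1/4566 = 0.0075935 mm⁻¹.
dᵢ = 1/0.0075935 ≈ 131.6918 mm.

131.69 mm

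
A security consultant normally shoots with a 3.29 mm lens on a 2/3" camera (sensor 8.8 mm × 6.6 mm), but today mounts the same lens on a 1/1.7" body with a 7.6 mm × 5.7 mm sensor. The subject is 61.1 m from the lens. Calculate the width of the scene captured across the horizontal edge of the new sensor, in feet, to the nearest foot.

463 ft

The focal length stays 3.29 mm; the relevant sensor dimension is now w = 7.6 mm. Object distance dₒ = 61.1 m = 61100 mm.
Thin-lens field width W = w·(dₒ − f)/f = 7.6 × (61100 − 3.29)/3.29 ≈ 141135.257 mm = 141135.257/304.8 ft = 463.042 ft.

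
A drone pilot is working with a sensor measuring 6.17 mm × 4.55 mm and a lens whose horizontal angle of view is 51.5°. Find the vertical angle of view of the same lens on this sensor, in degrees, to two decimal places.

39.16°

From the horizontal AOV: f = 6.17 / (2·tan(25.75°)) = 6.17 / 0.96469 ≈ 6.3959 mm.
Vertical AOV = 2·arctan(4.55 / (2 × 6.3959)) = 2·arctan(0.35570) ≈ 39.1608°.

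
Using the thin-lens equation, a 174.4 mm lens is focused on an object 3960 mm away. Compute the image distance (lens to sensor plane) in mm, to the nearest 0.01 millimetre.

182.43 mm

1/dᵢ = 1/f − 1/dₒ = 1/174.4 − 1/3960 = 0.0054814 mm⁻¹.
dᵢ = 1/0.0054814 ≈ 182.4345 mm.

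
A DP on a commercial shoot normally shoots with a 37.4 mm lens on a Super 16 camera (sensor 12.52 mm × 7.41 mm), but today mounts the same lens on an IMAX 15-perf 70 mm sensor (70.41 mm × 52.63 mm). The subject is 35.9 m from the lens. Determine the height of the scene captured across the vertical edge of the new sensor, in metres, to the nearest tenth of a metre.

50.5 m

The focal length stays 37.4 mm; the relevant sensor dimension is now h = 52.63 mm. Object distance dₒ = 35.9 m = 35900 mm.
Thin-lens field height W = h·(dₒ − f)/f = 52.63 × (35900 − 37.4)/37.4 ≈ 50466.541 mm = 50.4665 m.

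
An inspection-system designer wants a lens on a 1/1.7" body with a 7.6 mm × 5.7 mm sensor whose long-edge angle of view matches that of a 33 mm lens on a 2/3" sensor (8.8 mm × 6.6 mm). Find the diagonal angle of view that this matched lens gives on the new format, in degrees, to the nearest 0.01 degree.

Equal long-edge AOV ⇒ f₂ = f₁ · 7.6/8.8 = 33 × 0.86364 ≈ 28.5000 mm.
Sensor diagonal = √(7.6² + 5.7²) = √90.2500 ≈ 9.5000 mm.
Diagonal AOV on the new format = 2·arctan(9.5000 / (2 × 28.5000)) = 2·arctan(0.16667) ≈ 18.9246°.

18.92°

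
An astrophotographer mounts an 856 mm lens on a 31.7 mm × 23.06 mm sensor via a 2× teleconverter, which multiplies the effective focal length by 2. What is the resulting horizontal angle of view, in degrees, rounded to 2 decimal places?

1.06°

Effective focal length f = 856 × 2 = 1712 mm.
α = 2·arctan(31.7 / (2 × 1712)) = 2·arctan(0.00926) ≈ 1.0609°.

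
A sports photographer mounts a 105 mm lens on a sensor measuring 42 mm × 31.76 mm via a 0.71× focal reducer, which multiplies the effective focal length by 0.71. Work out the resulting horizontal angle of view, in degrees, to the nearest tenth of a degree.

31.5°

Effective focal length f = 105 × 0.71 = 74.55 mm.
α = 2·arctan(42 / (2 × 74.55)) = 2·arctan(0.28169) ≈ 31.4640°.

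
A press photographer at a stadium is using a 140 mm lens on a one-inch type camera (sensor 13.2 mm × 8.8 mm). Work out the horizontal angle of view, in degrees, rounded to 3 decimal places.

Angle of view α = 2·arctan(w/2f) with w = 13.2 mm and f = 140 mm.
w/2f = 0.04714; arctan(0.04714) ≈ 2.6991°, so α ≈ 5.3982°.

5.398°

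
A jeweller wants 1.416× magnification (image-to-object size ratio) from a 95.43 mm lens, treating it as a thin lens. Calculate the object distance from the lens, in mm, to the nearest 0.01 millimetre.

With m = dᵢ/dₒ and 1/f = 1/dₒ + 1/dᵢ, substituting dᵢ = m·dₒ gives 1/f = (1 + 1/m)/dₒ, hence dₒ = f·(1 + 1/m).
dₒ = 95.43 × (1 + 1/1.416) = 95.43 × 1.70621 ≈ 162.824 mm.

162.82 mm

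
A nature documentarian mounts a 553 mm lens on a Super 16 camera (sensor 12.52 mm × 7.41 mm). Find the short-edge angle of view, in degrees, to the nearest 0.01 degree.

0.77°

Angle of view α = 2·arctan(h/2f) with h = 7.41 mm and f = 553 mm.
h/2f = 0.00670; arctan(0.00670) ≈ 0.3839°, so α ≈ 0.7677°.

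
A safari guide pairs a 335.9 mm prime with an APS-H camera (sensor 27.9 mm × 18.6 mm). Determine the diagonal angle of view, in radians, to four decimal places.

0.0997 rad

Sensor diagonal = √(27.9² + 18.6²) = √1124.3700 ≈ 33.5316 mm.
Angle of view α = 2·arctan(d/2f) with d = 33.5316 mm and f = 335.9 mm.
d/2f = 0.04991; arctan(0.04991) ≈ 0.0499 rad, so α ≈ 0.0997 rad.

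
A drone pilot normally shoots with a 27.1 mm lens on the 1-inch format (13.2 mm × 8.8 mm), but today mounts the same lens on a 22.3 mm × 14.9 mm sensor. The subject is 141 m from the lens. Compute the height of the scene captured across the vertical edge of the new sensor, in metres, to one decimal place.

77.5 m

The focal length stays 27.1 mm; the relevant sensor dimension is now h = 14.9 mm. Object distance dₒ = 141 m = 141000 mm.
Thin-lens field height W = h·(dₒ − f)/f = 14.9 × (141000 − 27.1)/27.1 ≈ 77509.085 mm = 77.5091 m.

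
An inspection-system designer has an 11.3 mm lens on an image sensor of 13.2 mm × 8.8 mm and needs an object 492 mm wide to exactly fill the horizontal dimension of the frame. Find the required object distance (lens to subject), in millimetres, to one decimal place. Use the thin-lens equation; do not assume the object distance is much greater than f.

Magnification m = w/W = dᵢ/dₒ; combined with 1/f = 1/dₒ + 1/dᵢ this gives dₒ = f·(1 + W/w).
dₒ = 11.3 mm × (1 + 492/13.2) = 11.3 × 38.2727 ≈ 432.482 mm.

432.5 mm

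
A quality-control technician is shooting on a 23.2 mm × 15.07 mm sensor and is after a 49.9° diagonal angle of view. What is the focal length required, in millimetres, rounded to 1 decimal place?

29.7 mm

Sensor diagonal = √(23.2² + 15.07²) = √765.3449 ≈ 27.6649 mm.
From α = 2·arctan(d/2f) we get f = d / (2·tan(α/2)).
With d = 27.6649 mm and α/2 = 24.95°, tan(α/2) ≈ 0.46525, so f ≈ 27.6649 / 0.93049 ≈ 29.7315 mm.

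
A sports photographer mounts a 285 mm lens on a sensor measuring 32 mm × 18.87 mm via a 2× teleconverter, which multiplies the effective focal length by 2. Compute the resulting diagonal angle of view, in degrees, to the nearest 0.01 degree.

Effective focal length f = 285 × 2 = 570 mm.
Sensor diagonal = √(32² + 18.87²) = √1380.0769 ≈ 37.1494 mm.
α = 2·arctan(37.149 / (2 × 570)) = 2·arctan(0.03259) ≈ 3.7329°.

3.73°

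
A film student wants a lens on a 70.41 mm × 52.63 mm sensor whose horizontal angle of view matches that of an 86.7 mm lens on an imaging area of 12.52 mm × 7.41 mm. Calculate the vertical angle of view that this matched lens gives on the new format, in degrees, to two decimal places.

Equal horizontal AOV ⇒ f₂ = f₁ · 70.41/12.52 = 86.7 × 5.62380 ≈ 487.5836 mm.
Vertical AOV on the new format = 2·arctan(52.63 / (2 × 487.5836)) = 2·arctan(0.05397) ≈ 6.1785°.

6.18°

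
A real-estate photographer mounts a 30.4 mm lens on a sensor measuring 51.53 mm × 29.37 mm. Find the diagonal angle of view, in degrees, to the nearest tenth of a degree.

88.6°

Sensor diagonal = √(51.53² + 29.37²) = √3517.9378 ≈ 59.3122 mm.
Angle of view α = 2·arctan(d/2f) with d = 59.3122 mm and f = 30.4 mm.
d/2f = 0.97553; arctan(0.97553) ≈ 44.2903°, so α ≈ 88.5807°.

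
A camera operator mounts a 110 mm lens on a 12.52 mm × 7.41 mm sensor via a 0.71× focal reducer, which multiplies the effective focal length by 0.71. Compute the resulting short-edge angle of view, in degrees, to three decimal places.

5.432°

Effective focal length f = 110 × 0.71 = 78.1 mm.
α = 2·arctan(7.41 / (2 × 78.1)) = 2·arctan(0.04744) ≈ 5.4321°.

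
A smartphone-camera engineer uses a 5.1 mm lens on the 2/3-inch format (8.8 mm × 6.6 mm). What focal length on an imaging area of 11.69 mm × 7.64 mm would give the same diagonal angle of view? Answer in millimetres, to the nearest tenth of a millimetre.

6.5 mm

Sensor diagonal = √(8.8² + 6.6²) = √121.0000 ≈ 11.0000 mm.
Sensor diagonal = √(11.69² + 7.64²) = √195.0257 ≈ 13.9652 mm.
Equal angle of view means equal diagonal/f ratio, so f₂ = f₁ · (diagonal₂/diagonal₁) = 5.1 × 13.9652/11.0000.
f₂ = 5.1 × 1.26956 ≈ 6.475 mm.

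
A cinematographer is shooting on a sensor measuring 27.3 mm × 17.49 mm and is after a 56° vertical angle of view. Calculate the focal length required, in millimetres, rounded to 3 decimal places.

From α = 2·arctan(h/2f) we get f = h / (2·tan(α/2)).
With h = 17.49 mm and α/2 = 28°, tan(α/2) ≈ 0.53171, so f ≈ 17.49 / 1.06342 ≈ 16.4470 mm.

16.447 mm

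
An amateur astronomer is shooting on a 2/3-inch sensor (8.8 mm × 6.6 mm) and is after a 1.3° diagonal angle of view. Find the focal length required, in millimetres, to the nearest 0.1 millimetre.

484.8 mm

Sensor diagonal = √(8.8² + 6.6²) = √121.0000 ≈ 11.0000 mm.
From α = 2·arctan(d/2f) we get f = d / (2·tan(α/2)).
With d = 11.0000 mm and α/2 = 0.65°, tan(α/2) ≈ 0.01135, so f ≈ 11.0000 / 0.02269 ≈ 484.7896 mm.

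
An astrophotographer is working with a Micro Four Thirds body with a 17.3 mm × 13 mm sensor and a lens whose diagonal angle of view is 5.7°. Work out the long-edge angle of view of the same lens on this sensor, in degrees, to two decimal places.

Sensor diagonal = √(17.3² + 13²) = √468.2900 ≈ 21.6400 mm.
From the diagonal AOV: f = 21.6400 / (2·tan(2.85°)) = 21.6400 / 0.09957 ≈ 217.3436 mm.
Long-edge AOV = 2·arctan(17.3 / (2 × 217.3436)) = 2·arctan(0.03980) ≈ 4.5582°.

4.56°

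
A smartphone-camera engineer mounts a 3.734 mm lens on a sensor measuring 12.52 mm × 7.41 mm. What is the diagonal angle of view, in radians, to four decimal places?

Sensor diagonal = √(12.52² + 7.41²) = √211.6585 ≈ 14.5485 mm.
Angle of view α = 2·arctan(d/2f) with d = 14.5485 mm and f = 3.734 mm.
d/2f = 1.94811; arctan(1.94811) ≈ 1.0966 rad, so α ≈ 2.1931 rad.

2.1931 rad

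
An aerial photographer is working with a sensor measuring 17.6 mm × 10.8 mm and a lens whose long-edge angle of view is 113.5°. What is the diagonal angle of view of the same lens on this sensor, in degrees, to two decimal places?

From the long-edge AOV: f = 17.6 / (2·tan(56.75°)) = 17.6 / 3.05051 ≈ 5.7695 mm.
Sensor diagonal = √(17.6² + 10.8²) = √426.4000 ≈ 20.6495 mm.
Diagonal AOV = 2·arctan(20.6495 / (2 × 5.7695)) = 2·arctan(1.78953) ≈ 121.6064°.

121.61°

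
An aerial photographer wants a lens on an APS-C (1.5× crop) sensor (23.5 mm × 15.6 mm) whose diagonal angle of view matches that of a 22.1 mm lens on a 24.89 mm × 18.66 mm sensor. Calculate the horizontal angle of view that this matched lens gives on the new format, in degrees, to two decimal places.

60.77°

Sensor diagonal = √(24.89² + 18.66²) = √967.7077 ≈ 31.1080 mm.
Sensor diagonal = √(23.5² + 15.6²) = √795.6100 ≈ 28.2066 mm.
Equal diagonal AOV ⇒ f₂ = f₁ · 28.2066/31.1080 = 22.1 × 0.90673 ≈ 20.0387 mm.
Horizontal AOV on the new format = 2·arctan(23.5 / (2 × 20.0387)) = 2·arctan(0.58636) ≈ 60.7717°.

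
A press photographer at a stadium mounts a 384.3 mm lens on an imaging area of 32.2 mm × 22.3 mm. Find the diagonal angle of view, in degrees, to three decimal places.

5.835°

Sensor diagonal = √(32.2² + 22.3²) = √1534.1300 ≈ 39.1680 mm.
Angle of view α = 2·arctan(d/2f) with d = 39.1680 mm and f = 384.3 mm.
d/2f = 0.05096; arctan(0.05096) ≈ 2.9173°, so α ≈ 5.8346°.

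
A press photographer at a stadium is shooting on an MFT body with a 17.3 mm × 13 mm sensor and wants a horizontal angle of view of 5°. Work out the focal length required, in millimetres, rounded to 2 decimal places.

From α = 2·arctan(w/2f) we get f = w / (2·tan(α/2)).
With w = 17.3 mm and α/2 = 2.5°, tan(α/2) ≈ 0.04366, so f ≈ 17.3 / 0.08732 ≈ 198.1176 mm.

198.12 mm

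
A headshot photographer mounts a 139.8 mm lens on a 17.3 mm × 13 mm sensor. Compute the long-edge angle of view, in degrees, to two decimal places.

7.08°

Angle of view α = 2·arctan(w/2f) with w = 17.3 mm and f = 139.8 mm.
w/2f = 0.06187; arctan(0.06187) ≈ 3.5406°, so α ≈ 7.0812°.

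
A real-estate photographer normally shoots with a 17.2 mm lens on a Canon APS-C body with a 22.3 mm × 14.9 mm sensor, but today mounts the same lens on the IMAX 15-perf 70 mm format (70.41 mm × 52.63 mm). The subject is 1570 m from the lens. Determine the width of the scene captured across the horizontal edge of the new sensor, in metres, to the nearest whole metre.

The focal length stays 17.2 mm; the relevant sensor dimension is now w = 70.41 mm. Object distance dₒ = 1570 m = 1.57e+06 mm.
Thin-lens field width W = w·(dₒ − f)/f = 70.41 × (1.57e+06 − 17.2)/17.2 ≈ 6426888.892 mm = 6426.89 m.

6427 m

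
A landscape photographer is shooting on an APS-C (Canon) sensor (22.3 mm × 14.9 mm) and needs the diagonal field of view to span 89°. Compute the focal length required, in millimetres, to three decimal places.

13.646 mm

Sensor diagonal = √(22.3² + 14.9²) = √719.3000 ≈ 26.8198 mm.
From α = 2·arctan(d/2f) we get f = d / (2·tan(α/2)).
With d = 26.8198 mm and α/2 = 44.5°, tan(α/2) ≈ 0.98270, so f ≈ 26.8198 / 1.96539 ≈ 13.6460 mm.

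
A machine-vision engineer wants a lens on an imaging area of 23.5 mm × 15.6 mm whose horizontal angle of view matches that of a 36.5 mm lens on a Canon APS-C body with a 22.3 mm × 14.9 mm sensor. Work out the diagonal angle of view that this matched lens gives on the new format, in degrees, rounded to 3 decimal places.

Equal horizontal AOV ⇒ f₂ = f₁ · 23.5/22.3 = 36.5 × 1.05381 ≈ 38.4641 mm.
Sensor diagonal = √(23.5² + 15.6²) = √795.6100 ≈ 28.2066 mm.
Diagonal AOV on the new format = 2·arctan(28.2066 / (2 × 38.4641)) = 2·arctan(0.36666) ≈ 40.2720°.

40.272°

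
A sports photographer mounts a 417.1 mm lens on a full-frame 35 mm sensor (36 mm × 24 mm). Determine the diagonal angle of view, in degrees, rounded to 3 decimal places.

Sensor diagonal = √(36² + 24²) = √1872.0000 ≈ 43.2666 mm.
Angle of view α = 2·arctan(d/2f) with d = 43.2666 mm and f = 417.1 mm.
d/2f = 0.05187; arctan(0.05187) ≈ 2.9690°, so α ≈ 5.9381°.

5.938°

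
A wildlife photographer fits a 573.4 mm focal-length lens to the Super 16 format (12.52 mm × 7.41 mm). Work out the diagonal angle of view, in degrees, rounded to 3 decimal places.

1.454°

Sensor diagonal = √(12.52² + 7.41²) = √211.6585 ≈ 14.5485 mm.
Angle of view α = 2·arctan(d/2f) with d = 14.5485 mm and f = 573.4 mm.
d/2f = 0.01269; arctan(0.01269) ≈ 0.7268°, so α ≈ 1.4536°.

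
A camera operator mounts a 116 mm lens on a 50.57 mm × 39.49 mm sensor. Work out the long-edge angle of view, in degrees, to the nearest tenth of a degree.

24.6°

Angle of view α = 2·arctan(w/2f) with w = 50.57 mm and f = 116 mm.
w/2f = 0.21797; arctan(0.21797) ≈ 12.2967°, so α ≈ 24.5933°.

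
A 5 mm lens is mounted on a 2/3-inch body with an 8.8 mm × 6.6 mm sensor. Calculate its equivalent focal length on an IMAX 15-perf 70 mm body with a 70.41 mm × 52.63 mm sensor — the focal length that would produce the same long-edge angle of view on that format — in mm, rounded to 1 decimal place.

Equal angle of view means equal width/f ratio, so f₂ = f₁ · (width₂/width₁) = 5 × 70.41/8.8.
f₂ = 5 × 8.00114 ≈ 40.006 mm.

40.0 mm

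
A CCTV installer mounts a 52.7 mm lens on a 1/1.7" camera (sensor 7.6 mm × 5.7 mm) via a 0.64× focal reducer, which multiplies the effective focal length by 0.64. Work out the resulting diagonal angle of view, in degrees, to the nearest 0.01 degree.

Effective focal length f = 52.7 × 0.64 = 33.728 mm.
Sensor diagonal = √(7.6² + 5.7²) = √90.2500 ≈ 9.5000 mm.
α = 2·arctan(9.500 / (2 × 33.728)) = 2·arctan(0.14083) ≈ 16.0328°.

16.03°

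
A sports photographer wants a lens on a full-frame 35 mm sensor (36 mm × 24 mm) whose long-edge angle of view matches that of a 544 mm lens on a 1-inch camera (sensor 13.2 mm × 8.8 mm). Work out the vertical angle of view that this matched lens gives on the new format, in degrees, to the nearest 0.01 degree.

0.93°

Equal long-edge AOV ⇒ f₂ = f₁ · 36/13.2 = 544 × 2.72727 ≈ 1483.6364 mm.
Vertical AOV on the new format = 2·arctan(24 / (2 × 1483.6364)) = 2·arctan(0.00809) ≈ 0.9268°.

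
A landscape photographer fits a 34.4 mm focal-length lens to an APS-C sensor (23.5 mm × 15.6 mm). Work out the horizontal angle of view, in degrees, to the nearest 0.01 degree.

Angle of view α = 2·arctan(w/2f) with w = 23.5 mm and f = 34.4 mm.
w/2f = 0.34157; arctan(0.34157) ≈ 18.8586°, so α ≈ 37.7172°.

37.72°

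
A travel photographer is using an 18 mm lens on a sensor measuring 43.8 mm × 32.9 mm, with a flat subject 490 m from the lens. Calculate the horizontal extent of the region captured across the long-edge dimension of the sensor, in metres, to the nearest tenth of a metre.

dₒ: 490 m = 490000 mm.
Similar triangles through the lens centre give W/dₒ = w/dᵢ; with 1/f = 1/dₒ + 1/dᵢ this gives W = w·(dₒ − f)/f.
W = 43.8 mm × (490000 − 18) / 18 = 43.8 × 27221.2222 ≈ 1192289.533 mm = 1192.29 m.

1192.3 m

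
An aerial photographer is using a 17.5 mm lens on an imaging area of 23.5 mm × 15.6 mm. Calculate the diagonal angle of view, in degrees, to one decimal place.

77.7°

Sensor diagonal = √(23.5² + 15.6²) = √795.6100 ≈ 28.2066 mm.
Angle of view α = 2·arctan(d/2f) with d = 28.2066 mm and f = 17.5 mm.
d/2f = 0.80590; arctan(0.80590) ≈ 38.8654°, so α ≈ 77.7308°.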